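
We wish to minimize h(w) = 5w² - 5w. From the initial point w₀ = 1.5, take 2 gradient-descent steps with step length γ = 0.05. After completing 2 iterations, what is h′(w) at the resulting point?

h′(w) = 10w - 5
w₁ = 1.5 − 0.05·10 = 1
w₂ = 1 − 0.05·5 = 0.75
h′(w) at (0.75) = 2.5

2.5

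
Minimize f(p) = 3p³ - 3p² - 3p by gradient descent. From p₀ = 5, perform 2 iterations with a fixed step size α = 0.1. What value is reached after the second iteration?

f′(p) = 9p² - 6p - 3
p₁ = 5 − 0.1·192 = -14.2
p₂ = -14.2 − 0.1·1896.96 = -203.896

-203.896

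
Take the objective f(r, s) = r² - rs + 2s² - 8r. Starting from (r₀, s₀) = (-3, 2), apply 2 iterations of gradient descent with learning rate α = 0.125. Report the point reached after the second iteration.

∇f = (2r - s - 8, -r + 4s)
(r₁, s₁) = (-3, 2) − 0.125·(-16, 11) = (-1, 0.625)
(r₂, s₂) = (-1, 0.625) − 0.125·(-10.625, 3.5) = (0.328125, 0.1875)

(0.328125, 0.1875)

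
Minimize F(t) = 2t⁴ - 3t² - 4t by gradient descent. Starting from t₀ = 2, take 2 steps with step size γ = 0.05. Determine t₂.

-0.2944

F′(t) = 8t³ - 6t - 4
Step 1: F′(2) = 48; t₁ = 2 − 0.05·48 = -0.4
Step 2: F′(-0.4) = -2.112; t₂ = -0.4 − 0.05·(-2.112) = -0.2944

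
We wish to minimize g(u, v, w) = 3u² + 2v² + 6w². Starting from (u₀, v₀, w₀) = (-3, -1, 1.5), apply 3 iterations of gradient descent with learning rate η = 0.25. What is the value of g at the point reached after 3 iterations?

∇g = (6u, 4v, 12w)
(u₁, v₁, w₁) = (-3, -1, 1.5) − 0.25·(-18, -4, 18) = (1.5, 0, -3)
(u₂, v₂, w₂) = (1.5, 0, -3) − 0.25·(9, 0, -36) = (-0.75, 0, 6)
(u₃, v₃, w₃) = (-0.75, 0, 6) − 0.25·(-4.5, 0, 72) = (0.375, 0, -12)
g(0.375, 0, -12) = 864.421875

864.421875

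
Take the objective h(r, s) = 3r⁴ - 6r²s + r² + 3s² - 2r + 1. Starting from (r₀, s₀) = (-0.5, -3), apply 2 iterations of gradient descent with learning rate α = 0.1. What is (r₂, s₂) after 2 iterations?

(-7.03625, 1.4175)

∇h = (12r³ - 12rs + 2r - 2, -6r² + 6s)
Step 1: at (-0.5, -3), ∇h = (-22.5, -19.5) → (-0.5, -3) − 0.1·(-22.5, -19.5) = (1.75, -1.05)
Step 2: at (1.75, -1.05), ∇h = (87.8625, -24.675) → (1.75, -1.05) − 0.1·(87.8625, -24.675) = (-7.03625, 1.4175)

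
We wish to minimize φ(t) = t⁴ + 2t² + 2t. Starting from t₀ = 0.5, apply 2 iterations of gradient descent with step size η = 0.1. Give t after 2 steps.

-0.17005

φ′(t) = 4t³ + 4t + 2
t₁ = 0.5 − 0.1·4.5 = 0.05
t₂ = 0.05 − 0.1·2.2005 = -0.17005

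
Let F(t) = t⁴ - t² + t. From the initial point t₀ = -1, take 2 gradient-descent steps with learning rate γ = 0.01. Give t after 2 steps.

F′(t) = 4t³ - 2t + 1
Step 1: F′(-1) = -1; t₁ = -1 − 0.01·(-1) = -0.99
Step 2: F′(-0.99) = -0.901196; t₂ = -0.99 − 0.01·(-0.901196) = -0.98098804

-0.98098804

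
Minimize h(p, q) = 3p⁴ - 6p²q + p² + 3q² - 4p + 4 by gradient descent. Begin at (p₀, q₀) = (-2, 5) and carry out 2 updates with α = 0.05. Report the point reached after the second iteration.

(2.9552, 5.642)

∇h = (12p³ - 12pq + 2p - 4, -6p² + 6q)
Step 1: at (-2, 5), ∇h = (16, 6) → (-2, 5) − 0.05·(16, 6) = (-2.8, 4.7)
Step 2: at (-2.8, 4.7), ∇h = (-115.104, -18.84) → (-2.8, 4.7) − 0.05·(-115.104, -18.84) = (2.9552, 5.642)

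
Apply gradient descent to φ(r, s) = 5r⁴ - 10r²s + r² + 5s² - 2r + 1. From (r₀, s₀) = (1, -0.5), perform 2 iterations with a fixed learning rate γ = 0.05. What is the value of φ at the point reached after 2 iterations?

1.90378125

∇φ = (20r³ - 20rs + 2r - 2, -10r² + 10s)
(r₁, s₁) = (1, -0.5) − 0.05·(30, -15) = (-0.5, 0.25)
(r₂, s₂) = (-0.5, 0.25) − 0.05·(-3, 0) = (-0.35, 0.25)
φ(-0.35, 0.25) = 1.90378125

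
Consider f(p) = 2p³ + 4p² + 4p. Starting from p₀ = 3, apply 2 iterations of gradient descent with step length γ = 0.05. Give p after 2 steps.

-1.223

f′(p) = 6p² + 8p + 4
p₁ = 3 − 0.05·82 = -1.1
p₂ = -1.1 − 0.05·2.46 = -1.223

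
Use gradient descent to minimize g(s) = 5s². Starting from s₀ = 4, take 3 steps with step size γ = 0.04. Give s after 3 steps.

g′(s) = 10s
s₁ = 4 − 0.04·40 = 2.4
s₂ = 2.4 − 0.04·24 = 1.44
s₃ = 1.44 − 0.04·14.4 = 0.864

0.864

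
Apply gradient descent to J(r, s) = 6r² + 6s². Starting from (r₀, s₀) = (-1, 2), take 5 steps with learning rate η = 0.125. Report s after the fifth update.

-0.0625

∇J = (12r, 12s)
Step 1: at (-1, 2), ∇J = (-12, 24) → (-1, 2) − 0.125·(-12, 24) = (0.5, -1)
Step 2: at (0.5, -1), ∇J = (6, -12) → (0.5, -1) − 0.125·(6, -12) = (-0.25, 0.5)
Step 3: at (-0.25, 0.5), ∇J = (-3, 6) → (-0.25, 0.5) − 0.125·(-3, 6) = (0.125, -0.25)
Step 4: at (0.125, -0.25), ∇J = (1.5, -3) → (0.125, -0.25) − 0.125·(1.5, -3) = (-0.0625, 0.125)
Step 5: at (-0.0625, 0.125), ∇J = (-0.75, 1.5) → (-0.0625, 0.125) − 0.125·(-0.75, 1.5) = (0.03125, -0.0625)
s = -0.0625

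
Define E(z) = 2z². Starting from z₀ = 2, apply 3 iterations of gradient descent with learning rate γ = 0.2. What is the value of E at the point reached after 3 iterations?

0.000512

E′(z) = 4z
z₁ = 2 − 0.2·8 = 0.4
z₂ = 0.4 − 0.2·1.6 = 0.08
z₃ = 0.08 − 0.2·0.32 = 0.016
E(0.016) = 0.000512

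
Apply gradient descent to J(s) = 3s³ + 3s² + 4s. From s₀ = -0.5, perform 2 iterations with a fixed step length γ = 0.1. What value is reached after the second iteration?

J′(s) = 9s² + 6s + 4
s₁ = -0.5 − 0.1·3.25 = -0.825
s₂ = -0.825 − 0.1·5.175625 = -1.3425625

-1.3425625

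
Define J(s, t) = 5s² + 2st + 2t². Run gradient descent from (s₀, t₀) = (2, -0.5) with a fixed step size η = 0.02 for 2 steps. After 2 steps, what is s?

∇J = (10s + 2t, 2s + 4t)
Step 1: at (2, -0.5), ∇J = (19, 2) → (2, -0.5) − 0.02·(19, 2) = (1.62, -0.54)
Step 2: at (1.62, -0.54), ∇J = (15.12, 1.08) → (1.62, -0.54) − 0.02·(15.12, 1.08) = (1.3176, -0.5616)
s = 1.3176

1.3176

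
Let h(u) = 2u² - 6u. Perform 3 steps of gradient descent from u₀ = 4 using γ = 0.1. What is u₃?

h′(u) = 4u - 6
Step 1: h′(4) = 10; u₁ = 4 − 0.1·10 = 3
Step 2: h′(3) = 6; u₂ = 3 − 0.1·6 = 2.4
Step 3: h′(2.4) = 3.6; u₃ = 2.4 − 0.1·3.6 = 2.04

2.04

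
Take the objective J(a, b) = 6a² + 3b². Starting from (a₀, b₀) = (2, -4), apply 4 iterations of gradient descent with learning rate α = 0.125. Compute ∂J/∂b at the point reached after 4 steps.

∇J = (12a, 6b)
Step 1: at (2, -4), ∇J = (24, -24) → (2, -4) − 0.125·(24, -24) = (-1, -1)
Step 2: at (-1, -1), ∇J = (-12, -6) → (-1, -1) − 0.125·(-12, -6) = (0.5, -0.25)
Step 3: at (0.5, -0.25), ∇J = (6, -1.5) → (0.5, -0.25) − 0.125·(6, -1.5) = (-0.25, -0.0625)
Step 4: at (-0.25, -0.0625), ∇J = (-3, -0.375) → (-0.25, -0.0625) − 0.125·(-3, -0.375) = (0.125, -0.015625)
∂J/∂b at (0.125, -0.015625) = -0.09375

-0.09375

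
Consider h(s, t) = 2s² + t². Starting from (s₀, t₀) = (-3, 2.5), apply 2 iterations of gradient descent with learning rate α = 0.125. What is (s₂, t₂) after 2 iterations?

(-0.75, 1.40625)

∇h = (4s, 2t)
Step 1: at (-3, 2.5), ∇h = (-12, 5) → (-3, 2.5) − 0.125·(-12, 5) = (-1.5, 1.875)
Step 2: at (-1.5, 1.875), ∇h = (-6, 3.75) → (-1.5, 1.875) − 0.125·(-6, 3.75) = (-0.75, 1.40625)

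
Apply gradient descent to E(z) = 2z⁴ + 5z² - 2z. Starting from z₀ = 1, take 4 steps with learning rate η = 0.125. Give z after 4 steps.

E′(z) = 8z³ + 10z - 2
z₁ = 1 − 0.125·16 = -1
z₂ = -1 − 0.125·(-20) = 1.5
z₃ = 1.5 − 0.125·40 = -3.5
z₄ = -3.5 − 0.125·(-380) = 44

44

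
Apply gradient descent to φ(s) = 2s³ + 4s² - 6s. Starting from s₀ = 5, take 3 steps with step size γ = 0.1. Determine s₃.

φ′(s) = 6s² + 8s - 6
s₁ = 5 − 0.1·184 = -13.4
s₂ = -13.4 − 0.1·964.16 = -109.816
s₃ = -109.816 − 0.1·71472.795136 = -7257.0955136

-7257.0955136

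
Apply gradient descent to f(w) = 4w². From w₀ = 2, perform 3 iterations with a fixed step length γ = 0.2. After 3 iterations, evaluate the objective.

f′(w) = 8w
Step 1: f′(2) = 16; w₁ = 2 − 0.2·16 = -1.2
Step 2: f′(-1.2) = -9.6; w₂ = -1.2 − 0.2·(-9.6) = 0.72
Step 3: f′(0.72) = 5.76; w₃ = 0.72 − 0.2·5.76 = -0.432
f(-0.432) = 0.746496

0.746496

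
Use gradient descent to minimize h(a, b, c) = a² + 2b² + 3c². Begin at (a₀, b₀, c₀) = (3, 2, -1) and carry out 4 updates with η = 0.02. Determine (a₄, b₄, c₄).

∇h = (2a, 4b, 6c)
Step 1: at (3, 2, -1), ∇h = (6, 8, -6) → (3, 2, -1) − 0.02·(6, 8, -6) = (2.88, 1.84, -0.88)
Step 2: at (2.88, 1.84, -0.88), ∇h = (5.76, 7.36, -5.28) → (2.88, 1.84, -0.88) − 0.02·(5.76, 7.36, -5.28) = (2.7648, 1.6928, -0.7744)
Step 3: at (2.7648, 1.6928, -0.7744), ∇h = (5.5296, 6.7712, -4.6464) → (2.7648, 1.6928, -0.7744) − 0.02·(5.5296, 6.7712, -4.6464) = (2.654208, 1.557376, -0.681472)
Step 4: at (2.654208, 1.557376, -0.681472), ∇h = (5.308416, 6.229504, -4.088832) → (2.654208, 1.557376, -0.681472) − 0.02·(5.308416, 6.229504, -4.088832) = (2.54803968, 1.43278592, -0.59969536)

(2.54803968, 1.43278592, -0.59969536)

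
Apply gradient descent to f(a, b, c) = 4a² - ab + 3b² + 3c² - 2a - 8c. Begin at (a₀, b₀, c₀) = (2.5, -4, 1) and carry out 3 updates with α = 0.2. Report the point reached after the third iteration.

(-0.808, 0.488, 1.336)

∇f = (8a - b - 2, -a + 6b, 6c - 8)
(a₁, b₁, c₁) = (2.5, -4, 1) − 0.2·(22, -26.5, -2) = (-1.9, 1.3, 1.4)
(a₂, b₂, c₂) = (-1.9, 1.3, 1.4) − 0.2·(-18.5, 9.7, 0.4) = (1.8, -0.64, 1.32)
(a₃, b₃, c₃) = (1.8, -0.64, 1.32) − 0.2·(13.04, -5.64, -0.08) = (-0.808, 0.488, 1.336)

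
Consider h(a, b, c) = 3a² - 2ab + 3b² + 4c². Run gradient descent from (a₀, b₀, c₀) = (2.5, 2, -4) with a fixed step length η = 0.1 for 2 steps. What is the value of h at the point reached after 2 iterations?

2.7276

∇h = (6a - 2b, -2a + 6b, 8c)
(a₁, b₁, c₁) = (2.5, 2, -4) − 0.1·(11, 7, -32) = (1.4, 1.3, -0.8)
(a₂, b₂, c₂) = (1.4, 1.3, -0.8) − 0.1·(5.8, 5, -6.4) = (0.82, 0.8, -0.16)
h(0.82, 0.8, -0.16) = 2.7276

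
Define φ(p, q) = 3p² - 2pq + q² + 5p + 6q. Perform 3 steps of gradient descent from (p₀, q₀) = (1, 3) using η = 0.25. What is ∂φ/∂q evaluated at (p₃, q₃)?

3.75

∇φ = (6p - 2q + 5, -2p + 2q + 6)
Step 1: at (1, 3), ∇φ = (5, 10) → (1, 3) − 0.25·(5, 10) = (-0.25, 0.5)
Step 2: at (-0.25, 0.5), ∇φ = (2.5, 7.5) → (-0.25, 0.5) − 0.25·(2.5, 7.5) = (-0.875, -1.375)
Step 3: at (-0.875, -1.375), ∇φ = (2.5, 5) → (-0.875, -1.375) − 0.25·(2.5, 5) = (-1.5, -2.625)
∂φ/∂q at (-1.5, -2.625) = 3.75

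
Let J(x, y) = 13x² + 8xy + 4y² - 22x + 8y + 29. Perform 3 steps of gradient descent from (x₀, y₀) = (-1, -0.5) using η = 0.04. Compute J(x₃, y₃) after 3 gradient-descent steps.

5.81683996672

∇J = (26x + 8y - 22, 8x + 8y + 8)
Step 1: at (-1, -0.5), ∇J = (-52, -4) → (-1, -0.5) − 0.04·(-52, -4) = (1.08, -0.34)
Step 2: at (1.08, -0.34), ∇J = (3.36, 13.92) → (1.08, -0.34) − 0.04·(3.36, 13.92) = (0.9456, -0.8968)
Step 3: at (0.9456, -0.8968), ∇J = (-4.5888, 8.3904) → (0.9456, -0.8968) − 0.04·(-4.5888, 8.3904) = (1.129152, -1.232416)
J(1.129152, -1.232416) = 5.81683996672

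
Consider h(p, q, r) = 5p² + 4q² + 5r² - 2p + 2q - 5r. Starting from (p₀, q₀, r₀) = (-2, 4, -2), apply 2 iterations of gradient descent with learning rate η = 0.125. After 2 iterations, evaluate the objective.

-1.4833984375

∇h = (10p - 2, 8q + 2, 10r - 5)
Step 1: at (-2, 4, -2), ∇h = (-22, 34, -25) → (-2, 4, -2) − 0.125·(-22, 34, -25) = (0.75, -0.25, 1.125)
Step 2: at (0.75, -0.25, 1.125), ∇h = (5.5, 0, 6.25) → (0.75, -0.25, 1.125) − 0.125·(5.5, 0, 6.25) = (0.0625, -0.25, 0.34375)
h(0.0625, -0.25, 0.34375) = -1.4833984375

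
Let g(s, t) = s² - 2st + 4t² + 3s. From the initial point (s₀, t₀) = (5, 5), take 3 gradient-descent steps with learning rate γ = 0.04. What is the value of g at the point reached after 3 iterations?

∇g = (2s - 2t + 3, -2s + 8t)
Step 1: at (5, 5), ∇g = (3, 30) → (5, 5) − 0.04·(3, 30) = (4.88, 3.8)
Step 2: at (4.88, 3.8), ∇g = (5.16, 20.64) → (4.88, 3.8) − 0.04·(5.16, 20.64) = (4.6736, 2.9744)
Step 3: at (4.6736, 2.9744), ∇g = (6.3984, 14.448) → (4.6736, 2.9744) − 0.04·(6.3984, 14.448) = (4.417664, 2.39648)
g(4.417664, 2.39648) = 34.567525933056

34.567525933056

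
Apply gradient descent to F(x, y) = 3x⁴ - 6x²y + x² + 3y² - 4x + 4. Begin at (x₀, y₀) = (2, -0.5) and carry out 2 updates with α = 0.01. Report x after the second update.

0.82276544

∇F = (12x³ - 12xy + 2x - 4, -6x² + 6y)
(x₁, y₁) = (2, -0.5) − 0.01·(108, -27) = (0.92, -0.23)
(x₂, y₂) = (0.92, -0.23) − 0.01·(9.723456, -6.4584) = (0.82276544, -0.165416)
x = 0.82276544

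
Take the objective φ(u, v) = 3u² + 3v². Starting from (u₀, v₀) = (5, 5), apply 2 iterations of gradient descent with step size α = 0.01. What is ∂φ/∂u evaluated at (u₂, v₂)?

26.508

∇φ = (6u, 6v)
(u₁, v₁) = (5, 5) − 0.01·(30, 30) = (4.7, 4.7)
(u₂, v₂) = (4.7, 4.7) − 0.01·(28.2, 28.2) = (4.418, 4.418)
∂φ/∂u at (4.418, 4.418) = 26.508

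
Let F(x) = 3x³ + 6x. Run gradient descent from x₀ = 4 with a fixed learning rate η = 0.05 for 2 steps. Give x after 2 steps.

F′(x) = 9x² + 6
Step 1: F′(4) = 150; x₁ = 4 − 0.05·150 = -3.5
Step 2: F′(-3.5) = 116.25; x₂ = -3.5 − 0.05·116.25 = -9.3125

-9.3125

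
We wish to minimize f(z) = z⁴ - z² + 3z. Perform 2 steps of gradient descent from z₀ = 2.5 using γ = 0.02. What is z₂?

1.10986488

f′(z) = 4z³ - 2z + 3
z₁ = 2.5 − 0.02·60.5 = 1.29
z₂ = 1.29 − 0.02·9.006756 = 1.10986488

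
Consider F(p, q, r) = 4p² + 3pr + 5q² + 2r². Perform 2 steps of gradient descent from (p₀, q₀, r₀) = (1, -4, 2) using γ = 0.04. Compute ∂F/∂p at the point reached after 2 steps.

4.6688

∇F = (8p + 3r, 10q, 3p + 4r)
(p₁, q₁, r₁) = (1, -4, 2) − 0.04·(14, -40, 11) = (0.44, -2.4, 1.56)
(p₂, q₂, r₂) = (0.44, -2.4, 1.56) − 0.04·(8.2, -24, 7.56) = (0.112, -1.44, 1.2576)
∂F/∂p at (0.112, -1.44, 1.2576) = 4.6688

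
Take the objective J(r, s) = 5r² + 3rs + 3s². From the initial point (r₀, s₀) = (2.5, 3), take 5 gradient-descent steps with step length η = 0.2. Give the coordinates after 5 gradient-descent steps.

∇J = (10r + 3s, 3r + 6s)
(r₁, s₁) = (2.5, 3) − 0.2·(34, 25.5) = (-4.3, -2.1)
(r₂, s₂) = (-4.3, -2.1) − 0.2·(-49.3, -25.5) = (5.56, 3)
(r₃, s₃) = (5.56, 3) − 0.2·(64.6, 34.68) = (-7.36, -3.936)
(r₄, s₄) = (-7.36, -3.936) − 0.2·(-85.408, -45.696) = (9.7216, 5.2032)
(r₅, s₅) = (9.7216, 5.2032) − 0.2·(112.8256, 60.384) = (-12.84352, -6.8736)

(-12.84352, -6.8736)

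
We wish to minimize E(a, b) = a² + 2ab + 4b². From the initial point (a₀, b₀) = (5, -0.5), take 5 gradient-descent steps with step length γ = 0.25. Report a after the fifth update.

∇E = (2a + 2b, 2a + 8b)
Step 1: at (5, -0.5), ∇E = (9, 6) → (5, -0.5) − 0.25·(9, 6) = (2.75, -2)
Step 2: at (2.75, -2), ∇E = (1.5, -10.5) → (2.75, -2) − 0.25·(1.5, -10.5) = (2.375, 0.625)
Step 3: at (2.375, 0.625), ∇E = (6, 9.75) → (2.375, 0.625) − 0.25·(6, 9.75) = (0.875, -1.8125)
Step 4: at (0.875, -1.8125), ∇E = (-1.875, -12.75) → (0.875, -1.8125) − 0.25·(-1.875, -12.75) = (1.34375, 1.375)
Step 5: at (1.34375, 1.375), ∇E = (5.4375, 13.6875) → (1.34375, 1.375) − 0.25·(5.4375, 13.6875) = (-0.015625, -2.046875)
a = -0.015625

-0.015625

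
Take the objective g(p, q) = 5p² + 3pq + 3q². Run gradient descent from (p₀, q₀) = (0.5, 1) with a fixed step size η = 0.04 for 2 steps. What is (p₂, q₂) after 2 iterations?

(0.024, 0.5104)

∇g = (10p + 3q, 3p + 6q)
Step 1: at (0.5, 1), ∇g = (8, 7.5) → (0.5, 1) − 0.04·(8, 7.5) = (0.18, 0.7)
Step 2: at (0.18, 0.7), ∇g = (3.9, 4.74) → (0.18, 0.7) − 0.04·(3.9, 4.74) = (0.024, 0.5104)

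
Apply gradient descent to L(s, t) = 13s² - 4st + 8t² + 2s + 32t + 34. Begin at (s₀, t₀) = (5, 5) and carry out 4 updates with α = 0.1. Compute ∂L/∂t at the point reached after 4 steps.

-223.2128

∇L = (26s - 4t + 2, -4s + 16t + 32)
(s₁, t₁) = (5, 5) − 0.1·(112, 92) = (-6.2, -4.2)
(s₂, t₂) = (-6.2, -4.2) − 0.1·(-142.4, -10.4) = (8.04, -3.16)
(s₃, t₃) = (8.04, -3.16) − 0.1·(223.68, -50.72) = (-14.328, 1.912)
(s₄, t₄) = (-14.328, 1.912) − 0.1·(-378.176, 119.904) = (23.4896, -10.0784)
∂L/∂t at (23.4896, -10.0784) = -223.2128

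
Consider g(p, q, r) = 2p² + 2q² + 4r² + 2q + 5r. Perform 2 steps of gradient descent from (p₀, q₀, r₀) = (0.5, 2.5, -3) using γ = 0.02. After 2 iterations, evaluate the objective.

∇g = (4p, 4q + 2, 8r + 5)
(p₁, q₁, r₁) = (0.5, 2.5, -3) − 0.02·(2, 12, -19) = (0.46, 2.26, -2.62)
(p₂, q₂, r₂) = (0.46, 2.26, -2.62) − 0.02·(1.84, 11.04, -15.96) = (0.4232, 2.0392, -2.3008)
g(0.4232, 2.0392, -2.3008) = 22.42399232

22.42399232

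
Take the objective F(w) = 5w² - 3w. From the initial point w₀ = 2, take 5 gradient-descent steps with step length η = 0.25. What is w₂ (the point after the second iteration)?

F′(w) = 10w - 3
w₁ = 2 − 0.25·17 = -2.25
w₂ = -2.25 − 0.25·(-25.5) = 4.125

4.125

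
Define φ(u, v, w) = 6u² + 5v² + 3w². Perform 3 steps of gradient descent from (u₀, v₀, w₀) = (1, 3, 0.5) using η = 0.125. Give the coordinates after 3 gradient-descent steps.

(-0.125, -0.046875, 0.0078125)

∇φ = (12u, 10v, 6w)
Step 1: at (1, 3, 0.5), ∇φ = (12, 30, 3) → (1, 3, 0.5) − 0.125·(12, 30, 3) = (-0.5, -0.75, 0.125)
Step 2: at (-0.5, -0.75, 0.125), ∇φ = (-6, -7.5, 0.75) → (-0.5, -0.75, 0.125) − 0.125·(-6, -7.5, 0.75) = (0.25, 0.1875, 0.03125)
Step 3: at (0.25, 0.1875, 0.03125), ∇φ = (3, 1.875, 0.1875) → (0.25, 0.1875, 0.03125) − 0.125·(3, 1.875, 0.1875) = (-0.125, -0.046875, 0.0078125)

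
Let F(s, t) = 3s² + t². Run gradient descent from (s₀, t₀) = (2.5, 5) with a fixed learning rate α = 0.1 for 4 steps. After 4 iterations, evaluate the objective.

4.206592

∇F = (6s, 2t)
(s₁, t₁) = (2.5, 5) − 0.1·(15, 10) = (1, 4)
(s₂, t₂) = (1, 4) − 0.1·(6, 8) = (0.4, 3.2)
(s₃, t₃) = (0.4, 3.2) − 0.1·(2.4, 6.4) = (0.16, 2.56)
(s₄, t₄) = (0.16, 2.56) − 0.1·(0.96, 5.12) = (0.064, 2.048)
F(0.064, 2.048) = 4.206592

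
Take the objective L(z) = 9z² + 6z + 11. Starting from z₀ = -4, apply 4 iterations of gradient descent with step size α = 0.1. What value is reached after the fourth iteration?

L′(z) = 18z + 6
z₁ = -4 − 0.1·(-66) = 2.6
z₂ = 2.6 − 0.1·52.8 = -2.68
z₃ = -2.68 − 0.1·(-42.24) = 1.544
z₄ = 1.544 − 0.1·33.792 = -1.8352

-1.8352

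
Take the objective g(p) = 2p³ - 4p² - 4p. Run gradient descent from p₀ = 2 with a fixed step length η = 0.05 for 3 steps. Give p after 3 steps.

g′(p) = 6p² - 8p - 4
Step 1: g′(2) = 4; p₁ = 2 − 0.05·4 = 1.8
Step 2: g′(1.8) = 1.04; p₂ = 1.8 − 0.05·1.04 = 1.748
Step 3: g′(1.748) = 0.349024; p₃ = 1.748 − 0.05·0.349024 = 1.7305488

1.7305488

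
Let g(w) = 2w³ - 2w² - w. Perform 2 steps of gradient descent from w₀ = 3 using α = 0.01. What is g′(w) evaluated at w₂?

21.566297845976

g′(w) = 6w² - 4w - 1
Step 1: g′(3) = 41; w₁ = 3 − 0.01·41 = 2.59
Step 2: g′(2.59) = 28.8886; w₂ = 2.59 − 0.01·28.8886 = 2.301114
g′(w) at (2.301114) = 21.566297845976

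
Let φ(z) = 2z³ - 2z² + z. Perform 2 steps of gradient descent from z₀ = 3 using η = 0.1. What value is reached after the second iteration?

-2.934

φ′(z) = 6z² - 4z + 1
z₁ = 3 − 0.1·43 = -1.3
z₂ = -1.3 − 0.1·16.34 = -2.934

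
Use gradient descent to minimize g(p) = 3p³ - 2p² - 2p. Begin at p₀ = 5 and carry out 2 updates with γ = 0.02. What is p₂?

g′(p) = 9p² - 4p - 2
Step 1: g′(5) = 203; p₁ = 5 − 0.02·203 = 0.94
Step 2: g′(0.94) = 2.1924; p₂ = 0.94 − 0.02·2.1924 = 0.896152

0.896152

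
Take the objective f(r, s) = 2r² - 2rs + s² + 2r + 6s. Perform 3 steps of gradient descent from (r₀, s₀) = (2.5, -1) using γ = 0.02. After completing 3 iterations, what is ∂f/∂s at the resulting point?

0.596288

∇f = (4r - 2s + 2, -2r + 2s + 6)
Step 1: at (2.5, -1), ∇f = (14, -1) → (2.5, -1) − 0.02·(14, -1) = (2.22, -0.98)
Step 2: at (2.22, -0.98), ∇f = (12.84, -0.4) → (2.22, -0.98) − 0.02·(12.84, -0.4) = (1.9632, -0.972)
Step 3: at (1.9632, -0.972), ∇f = (11.7968, 0.1296) → (1.9632, -0.972) − 0.02·(11.7968, 0.1296) = (1.727264, -0.974592)
∂f/∂s at (1.727264, -0.974592) = 0.596288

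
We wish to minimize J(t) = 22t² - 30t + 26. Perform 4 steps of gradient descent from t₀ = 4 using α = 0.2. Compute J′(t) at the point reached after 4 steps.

J′(t) = 44t - 30
t₁ = 4 − 0.2·146 = -25.2
t₂ = -25.2 − 0.2·(-1138.8) = 202.56
t₃ = 202.56 − 0.2·8882.64 = -1573.968
t₄ = -1573.968 − 0.2·(-69284.592) = 12282.9504
J′(t) at (12282.9504) = 540419.8176

540419.8176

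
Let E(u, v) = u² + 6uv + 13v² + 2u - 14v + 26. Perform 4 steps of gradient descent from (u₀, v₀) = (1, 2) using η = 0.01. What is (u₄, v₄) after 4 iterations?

(0.5076736, 0.85726208)

∇E = (2u + 6v + 2, 6u + 26v - 14)
(u₁, v₁) = (1, 2) − 0.01·(16, 44) = (0.84, 1.56)
(u₂, v₂) = (0.84, 1.56) − 0.01·(13.04, 31.6) = (0.7096, 1.244)
(u₃, v₃) = (0.7096, 1.244) − 0.01·(10.8832, 22.6016) = (0.600768, 1.017984)
(u₄, v₄) = (0.600768, 1.017984) − 0.01·(9.30944, 16.072192) = (0.5076736, 0.85726208)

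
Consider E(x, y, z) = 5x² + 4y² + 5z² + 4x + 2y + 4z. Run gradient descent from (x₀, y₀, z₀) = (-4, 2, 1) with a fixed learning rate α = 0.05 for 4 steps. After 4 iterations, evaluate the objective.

∇E = (10x + 4, 8y + 2, 10z + 4)
Step 1: at (-4, 2, 1), ∇E = (-36, 18, 14) → (-4, 2, 1) − 0.05·(-36, 18, 14) = (-2.2, 1.1, 0.3)
Step 2: at (-2.2, 1.1, 0.3), ∇E = (-18, 10.8, 7) → (-2.2, 1.1, 0.3) − 0.05·(-18, 10.8, 7) = (-1.3, 0.56, -0.05)
Step 3: at (-1.3, 0.56, -0.05), ∇E = (-9, 6.48, 3.5) → (-1.3, 0.56, -0.05) − 0.05·(-9, 6.48, 3.5) = (-0.85, 0.236, -0.225)
Step 4: at (-0.85, 0.236, -0.225), ∇E = (-4.5, 3.888, 1.75) → (-0.85, 0.236, -0.225) − 0.05·(-4.5, 3.888, 1.75) = (-0.625, 0.0416, -0.3125)
E(-0.625, 0.0416, -0.3125) = -1.21847151

-1.21847151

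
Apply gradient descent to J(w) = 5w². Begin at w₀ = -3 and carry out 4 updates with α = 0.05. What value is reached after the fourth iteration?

J′(w) = 10w
Step 1: J′(-3) = -30; w₁ = -3 − 0.05·(-30) = -1.5
Step 2: J′(-1.5) = -15; w₂ = -1.5 − 0.05·(-15) = -0.75
Step 3: J′(-0.75) = -7.5; w₃ = -0.75 − 0.05·(-7.5) = -0.375
Step 4: J′(-0.375) = -3.75; w₄ = -0.375 − 0.05·(-3.75) = -0.1875

-0.1875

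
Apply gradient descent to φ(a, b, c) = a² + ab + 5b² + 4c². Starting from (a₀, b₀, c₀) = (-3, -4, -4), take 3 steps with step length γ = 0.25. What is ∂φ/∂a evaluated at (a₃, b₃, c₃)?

18.546875

∇φ = (2a + b, a + 10b, 8c)
(a₁, b₁, c₁) = (-3, -4, -4) − 0.25·(-10, -43, -32) = (-0.5, 6.75, 4)
(a₂, b₂, c₂) = (-0.5, 6.75, 4) − 0.25·(5.75, 67, 32) = (-1.9375, -10, -4)
(a₃, b₃, c₃) = (-1.9375, -10, -4) − 0.25·(-13.875, -101.9375, -32) = (1.53125, 15.484375, 4)
∂φ/∂a at (1.53125, 15.484375, 4) = 18.546875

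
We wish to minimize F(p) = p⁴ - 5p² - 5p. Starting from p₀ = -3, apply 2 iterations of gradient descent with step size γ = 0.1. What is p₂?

-48.4508

F′(p) = 4p³ - 10p - 5
Step 1: F′(-3) = -83; p₁ = -3 − 0.1·(-83) = 5.3
Step 2: F′(5.3) = 537.508; p₂ = 5.3 − 0.1·537.508 = -48.4508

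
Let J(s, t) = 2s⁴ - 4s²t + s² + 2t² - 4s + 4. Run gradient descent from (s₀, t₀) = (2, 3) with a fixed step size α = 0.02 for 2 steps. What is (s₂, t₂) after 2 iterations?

(1.76204288, 3.059392)

∇J = (8s³ - 8st + 2s - 4, -4s² + 4t)
(s₁, t₁) = (2, 3) − 0.02·(16, -4) = (1.68, 3.08)
(s₂, t₂) = (1.68, 3.08) − 0.02·(-4.102144, 1.0304) = (1.76204288, 3.059392)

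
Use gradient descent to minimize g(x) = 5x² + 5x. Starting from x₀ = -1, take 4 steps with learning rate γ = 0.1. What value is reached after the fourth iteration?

-0.5

g′(x) = 10x + 5
Step 1: g′(-1) = -5; x₁ = -1 − 0.1·(-5) = -0.5
Step 2: g′(-0.5) = 0; x₂ = -0.5 − 0.1·0 = -0.5
Step 3: g′(-0.5) = 0; x₃ = -0.5 − 0.1·0 = -0.5
Step 4: g′(-0.5) = 0; x₄ = -0.5 − 0.1·0 = -0.5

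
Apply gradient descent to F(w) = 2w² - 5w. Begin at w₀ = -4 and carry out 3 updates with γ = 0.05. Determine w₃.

F′(w) = 4w - 5
Step 1: F′(-4) = -21; w₁ = -4 − 0.05·(-21) = -2.95
Step 2: F′(-2.95) = -16.8; w₂ = -2.95 − 0.05·(-16.8) = -2.11
Step 3: F′(-2.11) = -13.44; w₃ = -2.11 − 0.05·(-13.44) = -1.438

-1.438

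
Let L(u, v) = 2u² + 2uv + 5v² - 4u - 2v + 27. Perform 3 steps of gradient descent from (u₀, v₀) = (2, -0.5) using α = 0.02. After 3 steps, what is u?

∇L = (4u + 2v - 4, 2u + 10v - 2)
Step 1: at (2, -0.5), ∇L = (3, -3) → (2, -0.5) − 0.02·(3, -3) = (1.94, -0.44)
Step 2: at (1.94, -0.44), ∇L = (2.88, -2.52) → (1.94, -0.44) − 0.02·(2.88, -2.52) = (1.8824, -0.3896)
Step 3: at (1.8824, -0.3896), ∇L = (2.7504, -2.1312) → (1.8824, -0.3896) − 0.02·(2.7504, -2.1312) = (1.827392, -0.346976)
u = 1.827392

1.827392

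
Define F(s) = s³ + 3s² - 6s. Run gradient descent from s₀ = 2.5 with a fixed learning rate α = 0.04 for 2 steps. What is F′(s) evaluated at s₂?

3.787075332912

F′(s) = 3s² + 6s - 6
s₁ = 2.5 − 0.04·27.75 = 1.39
s₂ = 1.39 − 0.04·8.1363 = 1.064548
F′(s) at (1.064548) = 3.787075332912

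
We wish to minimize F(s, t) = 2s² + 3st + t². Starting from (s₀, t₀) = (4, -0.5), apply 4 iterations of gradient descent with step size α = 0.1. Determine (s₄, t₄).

∇F = (4s + 3t, 3s + 2t)
Step 1: at (4, -0.5), ∇F = (14.5, 11) → (4, -0.5) − 0.1·(14.5, 11) = (2.55, -1.6)
Step 2: at (2.55, -1.6), ∇F = (5.4, 4.45) → (2.55, -1.6) − 0.1·(5.4, 4.45) = (2.01, -2.045)
Step 3: at (2.01, -2.045), ∇F = (1.905, 1.94) → (2.01, -2.045) − 0.1·(1.905, 1.94) = (1.8195, -2.239)
Step 4: at (1.8195, -2.239), ∇F = (0.561, 0.9805) → (1.8195, -2.239) − 0.1·(0.561, 0.9805) = (1.7634, -2.33705)

(1.7634, -2.33705)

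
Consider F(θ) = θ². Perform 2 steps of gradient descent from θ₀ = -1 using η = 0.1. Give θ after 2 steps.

-0.64

F′(θ) = 2θ
Step 1: F′(-1) = -2; θ₁ = -1 − 0.1·(-2) = -0.8
Step 2: F′(-0.8) = -1.6; θ₂ = -0.8 − 0.1·(-1.6) = -0.64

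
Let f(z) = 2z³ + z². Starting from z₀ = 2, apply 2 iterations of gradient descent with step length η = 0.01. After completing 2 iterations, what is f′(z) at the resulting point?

f′(z) = 6z² + 2z
Step 1: f′(2) = 28; z₁ = 2 − 0.01·28 = 1.72
Step 2: f′(1.72) = 21.1904; z₂ = 1.72 − 0.01·21.1904 = 1.508096
f′(z) at (1.508096) = 16.662313271296

16.662313271296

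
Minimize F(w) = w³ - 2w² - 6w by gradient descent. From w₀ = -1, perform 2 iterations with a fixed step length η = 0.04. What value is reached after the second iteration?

F′(w) = 3w² - 4w - 6
Step 1: F′(-1) = 1; w₁ = -1 − 0.04·1 = -1.04
Step 2: F′(-1.04) = 1.4048; w₂ = -1.04 − 0.04·1.4048 = -1.096192

-1.096192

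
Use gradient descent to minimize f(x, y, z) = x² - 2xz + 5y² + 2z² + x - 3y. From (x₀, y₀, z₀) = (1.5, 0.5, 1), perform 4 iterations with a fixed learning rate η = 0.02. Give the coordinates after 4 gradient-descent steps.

∇f = (2x - 2z + 1, 10y - 3, -2x + 4z)
Step 1: at (1.5, 0.5, 1), ∇f = (2, 2, 1) → (1.5, 0.5, 1) − 0.02·(2, 2, 1) = (1.46, 0.46, 0.98)
Step 2: at (1.46, 0.46, 0.98), ∇f = (1.96, 1.6, 1) → (1.46, 0.46, 0.98) − 0.02·(1.96, 1.6, 1) = (1.4208, 0.428, 0.96)
Step 3: at (1.4208, 0.428, 0.96), ∇f = (1.9216, 1.28, 0.9984) → (1.4208, 0.428, 0.96) − 0.02·(1.9216, 1.28, 0.9984) = (1.382368, 0.4024, 0.940032)
Step 4: at (1.382368, 0.4024, 0.940032), ∇f = (1.884672, 1.024, 0.995392) → (1.382368, 0.4024, 0.940032) − 0.02·(1.884672, 1.024, 0.995392) = (1.34467456, 0.38192, 0.92012416)

(1.34467456, 0.38192, 0.92012416)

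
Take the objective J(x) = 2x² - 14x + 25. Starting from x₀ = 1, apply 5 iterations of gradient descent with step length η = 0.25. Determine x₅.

J′(x) = 4x - 14
Step 1: J′(1) = -10; x₁ = 1 − 0.25·(-10) = 3.5
Step 2: J′(3.5) = 0; x₂ = 3.5 − 0.25·0 = 3.5
Step 3: J′(3.5) = 0; x₃ = 3.5 − 0.25·0 = 3.5
Step 4: J′(3.5) = 0; x₄ = 3.5 − 0.25·0 = 3.5
Step 5: J′(3.5) = 0; x₅ = 3.5 − 0.25·0 = 3.5

3.5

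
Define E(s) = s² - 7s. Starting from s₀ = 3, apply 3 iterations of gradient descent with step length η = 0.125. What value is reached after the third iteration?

3.2890625

E′(s) = 2s - 7
Step 1: E′(3) = -1; s₁ = 3 − 0.125·(-1) = 3.125
Step 2: E′(3.125) = -0.75; s₂ = 3.125 − 0.125·(-0.75) = 3.21875
Step 3: E′(3.21875) = -0.5625; s₃ = 3.21875 − 0.125·(-0.5625) = 3.2890625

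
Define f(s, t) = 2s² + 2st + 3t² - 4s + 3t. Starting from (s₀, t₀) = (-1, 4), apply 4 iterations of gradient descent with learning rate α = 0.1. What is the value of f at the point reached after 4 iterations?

-2.15

∇f = (4s + 2t - 4, 2s + 6t + 3)
Step 1: at (-1, 4), ∇f = (0, 25) → (-1, 4) − 0.1·(0, 25) = (-1, 1.5)
Step 2: at (-1, 1.5), ∇f = (-5, 10) → (-1, 1.5) − 0.1·(-5, 10) = (-0.5, 0.5)
Step 3: at (-0.5, 0.5), ∇f = (-5, 5) → (-0.5, 0.5) − 0.1·(-5, 5) = (0, 0)
Step 4: at (0, 0), ∇f = (-4, 3) → (0, 0) − 0.1·(-4, 3) = (0.4, -0.3)
f(0.4, -0.3) = -2.15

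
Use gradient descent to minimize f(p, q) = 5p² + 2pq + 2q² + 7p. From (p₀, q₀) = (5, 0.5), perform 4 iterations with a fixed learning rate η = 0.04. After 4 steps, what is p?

∇f = (10p + 2q + 7, 2p + 4q)
Step 1: at (5, 0.5), ∇f = (58, 12) → (5, 0.5) − 0.04·(58, 12) = (2.68, 0.02)
Step 2: at (2.68, 0.02), ∇f = (33.84, 5.44) → (2.68, 0.02) − 0.04·(33.84, 5.44) = (1.3264, -0.1976)
Step 3: at (1.3264, -0.1976), ∇f = (19.8688, 1.8624) → (1.3264, -0.1976) − 0.04·(19.8688, 1.8624) = (0.531648, -0.272096)
Step 4: at (0.531648, -0.272096), ∇f = (11.772288, -0.025088) → (0.531648, -0.272096) − 0.04·(11.772288, -0.025088) = (0.06075648, -0.27109248)
p = 0.06075648

0.06075648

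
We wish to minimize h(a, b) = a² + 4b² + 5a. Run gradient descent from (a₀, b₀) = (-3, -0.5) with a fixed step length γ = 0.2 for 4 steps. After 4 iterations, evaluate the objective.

-6.2290048

∇h = (2a + 5, 8b)
(a₁, b₁) = (-3, -0.5) − 0.2·(-1, -4) = (-2.8, 0.3)
(a₂, b₂) = (-2.8, 0.3) − 0.2·(-0.6, 2.4) = (-2.68, -0.18)
(a₃, b₃) = (-2.68, -0.18) − 0.2·(-0.36, -1.44) = (-2.608, 0.108)
(a₄, b₄) = (-2.608, 0.108) − 0.2·(-0.216, 0.864) = (-2.5648, -0.0648)
h(-2.5648, -0.0648) = -6.2290048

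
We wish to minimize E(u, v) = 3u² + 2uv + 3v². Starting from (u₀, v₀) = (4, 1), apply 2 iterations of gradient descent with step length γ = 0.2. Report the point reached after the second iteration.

∇E = (6u + 2v, 2u + 6v)
Step 1: at (4, 1), ∇E = (26, 14) → (4, 1) − 0.2·(26, 14) = (-1.2, -1.8)
Step 2: at (-1.2, -1.8), ∇E = (-10.8, -13.2) → (-1.2, -1.8) − 0.2·(-10.8, -13.2) = (0.96, 0.84)

(0.96, 0.84)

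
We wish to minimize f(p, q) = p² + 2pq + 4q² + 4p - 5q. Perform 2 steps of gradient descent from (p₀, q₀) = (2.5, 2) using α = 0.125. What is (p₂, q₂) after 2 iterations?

∇f = (2p + 2q + 4, 2p + 8q - 5)
Step 1: at (2.5, 2), ∇f = (13, 16) → (2.5, 2) − 0.125·(13, 16) = (0.875, 0)
Step 2: at (0.875, 0), ∇f = (5.75, -3.25) → (0.875, 0) − 0.125·(5.75, -3.25) = (0.15625, 0.40625)

(0.15625, 0.40625)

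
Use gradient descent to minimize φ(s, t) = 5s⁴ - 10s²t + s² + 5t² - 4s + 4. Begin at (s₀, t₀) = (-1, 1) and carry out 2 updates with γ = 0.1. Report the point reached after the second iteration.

∇φ = (20s³ - 20st + 2s - 4, -10s² + 10t)
Step 1: at (-1, 1), ∇φ = (-6, 0) → (-1, 1) − 0.1·(-6, 0) = (-0.4, 1)
Step 2: at (-0.4, 1), ∇φ = (1.92, 8.4) → (-0.4, 1) − 0.1·(1.92, 8.4) = (-0.592, 0.16)

(-0.592, 0.16)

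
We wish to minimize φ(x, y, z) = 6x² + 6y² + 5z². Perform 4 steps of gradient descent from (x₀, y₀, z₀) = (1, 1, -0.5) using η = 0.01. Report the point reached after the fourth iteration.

∇φ = (12x, 12y, 10z)
(x₁, y₁, z₁) = (1, 1, -0.5) − 0.01·(12, 12, -5) = (0.88, 0.88, -0.45)
(x₂, y₂, z₂) = (0.88, 0.88, -0.45) − 0.01·(10.56, 10.56, -4.5) = (0.7744, 0.7744, -0.405)
(x₃, y₃, z₃) = (0.7744, 0.7744, -0.405) − 0.01·(9.2928, 9.2928, -4.05) = (0.681472, 0.681472, -0.3645)
(x₄, y₄, z₄) = (0.681472, 0.681472, -0.3645) − 0.01·(8.177664, 8.177664, -3.645) = (0.59969536, 0.59969536, -0.32805)

(0.59969536, 0.59969536, -0.32805)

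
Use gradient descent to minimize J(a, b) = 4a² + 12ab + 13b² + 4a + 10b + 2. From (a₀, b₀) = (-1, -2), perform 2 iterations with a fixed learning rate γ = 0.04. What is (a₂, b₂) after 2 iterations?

(-0.1552, -0.464)

∇J = (8a + 12b + 4, 12a + 26b + 10)
(a₁, b₁) = (-1, -2) − 0.04·(-28, -54) = (0.12, 0.16)
(a₂, b₂) = (0.12, 0.16) − 0.04·(6.88, 15.6) = (-0.1552, -0.464)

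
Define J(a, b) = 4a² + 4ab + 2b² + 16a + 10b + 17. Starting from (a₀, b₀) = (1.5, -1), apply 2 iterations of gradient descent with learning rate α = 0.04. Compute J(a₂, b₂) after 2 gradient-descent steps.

5.36527872

∇J = (8a + 4b + 16, 4a + 4b + 10)
(a₁, b₁) = (1.5, -1) − 0.04·(24, 12) = (0.54, -1.48)
(a₂, b₂) = (0.54, -1.48) − 0.04·(14.4, 6.24) = (-0.036, -1.7296)
J(-0.036, -1.7296) = 5.36527872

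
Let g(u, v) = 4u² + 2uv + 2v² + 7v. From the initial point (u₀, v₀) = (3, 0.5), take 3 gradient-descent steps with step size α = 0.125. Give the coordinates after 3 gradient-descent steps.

(0.3828125, -1.7265625)

∇g = (8u + 2v, 2u + 4v + 7)
(u₁, v₁) = (3, 0.5) − 0.125·(25, 15) = (-0.125, -1.375)
(u₂, v₂) = (-0.125, -1.375) − 0.125·(-3.75, 1.25) = (0.34375, -1.53125)
(u₃, v₃) = (0.34375, -1.53125) − 0.125·(-0.3125, 1.5625) = (0.3828125, -1.7265625)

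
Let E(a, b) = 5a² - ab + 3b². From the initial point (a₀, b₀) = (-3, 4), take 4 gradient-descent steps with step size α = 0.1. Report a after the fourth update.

∇E = (10a - b, -a + 6b)
(a₁, b₁) = (-3, 4) − 0.1·(-34, 27) = (0.4, 1.3)
(a₂, b₂) = (0.4, 1.3) − 0.1·(2.7, 7.4) = (0.13, 0.56)
(a₃, b₃) = (0.13, 0.56) − 0.1·(0.74, 3.23) = (0.056, 0.237)
(a₄, b₄) = (0.056, 0.237) − 0.1·(0.323, 1.366) = (0.0237, 0.1004)
a = 0.0237

0.0237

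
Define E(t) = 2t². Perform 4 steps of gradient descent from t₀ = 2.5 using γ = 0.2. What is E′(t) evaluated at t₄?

0.016

E′(t) = 4t
Step 1: E′(2.5) = 10; t₁ = 2.5 − 0.2·10 = 0.5
Step 2: E′(0.5) = 2; t₂ = 0.5 − 0.2·2 = 0.1
Step 3: E′(0.1) = 0.4; t₃ = 0.1 − 0.2·0.4 = 0.02
Step 4: E′(0.02) = 0.08; t₄ = 0.02 − 0.2·0.08 = 0.004
E′(t) at (0.004) = 0.016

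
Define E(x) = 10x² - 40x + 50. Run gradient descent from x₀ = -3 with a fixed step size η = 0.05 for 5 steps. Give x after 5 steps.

E′(x) = 20x - 40
x₁ = -3 − 0.05·(-100) = 2
x₂ = 2 − 0.05·0 = 2
x₃ = 2 − 0.05·0 = 2
x₄ = 2 − 0.05·0 = 2
x₅ = 2 − 0.05·0 = 2

2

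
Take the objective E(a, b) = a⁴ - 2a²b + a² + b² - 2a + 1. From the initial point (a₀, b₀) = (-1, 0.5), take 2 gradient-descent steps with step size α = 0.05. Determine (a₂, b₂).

(-0.5384, 0.544)

∇E = (4a³ - 4ab + 2a - 2, -2a² + 2b)
(a₁, b₁) = (-1, 0.5) − 0.05·(-6, -1) = (-0.7, 0.55)
(a₂, b₂) = (-0.7, 0.55) − 0.05·(-3.232, 0.12) = (-0.5384, 0.544)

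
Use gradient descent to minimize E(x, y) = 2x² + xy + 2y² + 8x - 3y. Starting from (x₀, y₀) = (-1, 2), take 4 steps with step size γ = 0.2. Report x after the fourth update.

∇E = (4x + y + 8, x + 4y - 3)
(x₁, y₁) = (-1, 2) − 0.2·(6, 4) = (-2.2, 1.2)
(x₂, y₂) = (-2.2, 1.2) − 0.2·(0.4, -0.4) = (-2.28, 1.28)
(x₃, y₃) = (-2.28, 1.28) − 0.2·(0.16, -0.16) = (-2.312, 1.312)
(x₄, y₄) = (-2.312, 1.312) − 0.2·(0.064, -0.064) = (-2.3248, 1.3248)
x = -2.3248

-2.3248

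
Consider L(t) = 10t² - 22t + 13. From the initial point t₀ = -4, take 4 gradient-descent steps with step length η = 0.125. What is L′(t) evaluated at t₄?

-516.375

L′(t) = 20t - 22
t₁ = -4 − 0.125·(-102) = 8.75
t₂ = 8.75 − 0.125·153 = -10.375
t₃ = -10.375 − 0.125·(-229.5) = 18.3125
t₄ = 18.3125 − 0.125·344.25 = -24.71875
L′(t) at (-24.71875) = -516.375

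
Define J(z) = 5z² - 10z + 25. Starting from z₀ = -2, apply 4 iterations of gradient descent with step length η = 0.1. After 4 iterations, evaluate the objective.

J′(z) = 10z - 10
z₁ = -2 − 0.1·(-30) = 1
z₂ = 1 − 0.1·0 = 1
z₃ = 1 − 0.1·0 = 1
z₄ = 1 − 0.1·0 = 1
J(1) = 20

20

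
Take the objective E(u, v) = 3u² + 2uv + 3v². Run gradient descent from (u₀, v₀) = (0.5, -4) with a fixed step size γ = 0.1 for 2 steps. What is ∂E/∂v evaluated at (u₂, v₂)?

∇E = (6u + 2v, 2u + 6v)
Step 1: at (0.5, -4), ∇E = (-5, -23) → (0.5, -4) − 0.1·(-5, -23) = (1, -1.7)
Step 2: at (1, -1.7), ∇E = (2.6, -8.2) → (1, -1.7) − 0.1·(2.6, -8.2) = (0.74, -0.88)
∂E/∂v at (0.74, -0.88) = -3.8

-3.8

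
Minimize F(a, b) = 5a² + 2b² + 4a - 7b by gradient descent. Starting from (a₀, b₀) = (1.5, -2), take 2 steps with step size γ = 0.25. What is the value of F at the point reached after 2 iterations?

∇F = (10a + 4, 4b - 7)
(a₁, b₁) = (1.5, -2) − 0.25·(19, -15) = (-3.25, 1.75)
(a₂, b₂) = (-3.25, 1.75) − 0.25·(-28.5, 0) = (3.875, 1.75)
F(3.875, 1.75) = 84.453125

84.453125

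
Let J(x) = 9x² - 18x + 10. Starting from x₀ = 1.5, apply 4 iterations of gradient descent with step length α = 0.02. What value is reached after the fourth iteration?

1.08388608

J′(x) = 18x - 18
x₁ = 1.5 − 0.02·9 = 1.32
x₂ = 1.32 − 0.02·5.76 = 1.2048
x₃ = 1.2048 − 0.02·3.6864 = 1.131072
x₄ = 1.131072 − 0.02·2.359296 = 1.08388608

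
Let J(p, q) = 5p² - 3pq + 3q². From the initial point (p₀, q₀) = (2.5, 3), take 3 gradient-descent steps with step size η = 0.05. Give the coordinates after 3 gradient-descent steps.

∇J = (10p - 3q, -3p + 6q)
Step 1: at (2.5, 3), ∇J = (16, 10.5) → (2.5, 3) − 0.05·(16, 10.5) = (1.7, 2.475)
Step 2: at (1.7, 2.475), ∇J = (9.575, 9.75) → (1.7, 2.475) − 0.05·(9.575, 9.75) = (1.22125, 1.9875)
Step 3: at (1.22125, 1.9875), ∇J = (6.25, 8.26125) → (1.22125, 1.9875) − 0.05·(6.25, 8.26125) = (0.90875, 1.5744375)

(0.90875, 1.5744375)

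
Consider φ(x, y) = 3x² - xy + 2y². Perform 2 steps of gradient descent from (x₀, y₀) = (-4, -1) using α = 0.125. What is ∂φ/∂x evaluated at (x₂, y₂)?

-1.796875

∇φ = (6x - y, -x + 4y)
Step 1: at (-4, -1), ∇φ = (-23, 0) → (-4, -1) − 0.125·(-23, 0) = (-1.125, -1)
Step 2: at (-1.125, -1), ∇φ = (-5.75, -2.875) → (-1.125, -1) − 0.125·(-5.75, -2.875) = (-0.40625, -0.640625)
∂φ/∂x at (-0.40625, -0.640625) = -1.796875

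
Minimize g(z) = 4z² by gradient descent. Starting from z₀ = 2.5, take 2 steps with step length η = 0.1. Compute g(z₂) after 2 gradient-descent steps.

0.04

g′(z) = 8z
z₁ = 2.5 − 0.1·20 = 0.5
z₂ = 0.5 − 0.1·4 = 0.1
g(0.1) = 0.04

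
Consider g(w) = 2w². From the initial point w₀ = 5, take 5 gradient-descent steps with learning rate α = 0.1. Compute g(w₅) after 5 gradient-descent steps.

0.30233088

g′(w) = 4w
Step 1: g′(5) = 20; w₁ = 5 − 0.1·20 = 3
Step 2: g′(3) = 12; w₂ = 3 − 0.1·12 = 1.8
Step 3: g′(1.8) = 7.2; w₃ = 1.8 − 0.1·7.2 = 1.08
Step 4: g′(1.08) = 4.32; w₄ = 1.08 − 0.1·4.32 = 0.648
Step 5: g′(0.648) = 2.592; w₅ = 0.648 − 0.1·2.592 = 0.3888
g(0.3888) = 0.30233088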